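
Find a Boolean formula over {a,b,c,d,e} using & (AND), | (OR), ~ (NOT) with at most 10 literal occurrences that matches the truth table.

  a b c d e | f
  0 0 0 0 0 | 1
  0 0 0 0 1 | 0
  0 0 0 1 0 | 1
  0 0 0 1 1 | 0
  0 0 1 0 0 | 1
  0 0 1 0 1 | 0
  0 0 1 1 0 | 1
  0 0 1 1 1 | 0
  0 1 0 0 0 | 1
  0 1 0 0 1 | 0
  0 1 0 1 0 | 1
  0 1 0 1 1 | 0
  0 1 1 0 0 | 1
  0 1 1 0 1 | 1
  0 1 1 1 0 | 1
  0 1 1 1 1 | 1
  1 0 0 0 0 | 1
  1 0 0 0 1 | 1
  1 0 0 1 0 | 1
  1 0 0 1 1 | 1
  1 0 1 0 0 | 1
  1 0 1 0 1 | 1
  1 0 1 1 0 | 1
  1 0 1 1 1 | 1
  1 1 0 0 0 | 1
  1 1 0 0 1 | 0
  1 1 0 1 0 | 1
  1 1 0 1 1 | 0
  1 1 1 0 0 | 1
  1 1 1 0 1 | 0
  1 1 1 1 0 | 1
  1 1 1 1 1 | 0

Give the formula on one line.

((~e | (~b & a)) | ((~a | (~b & ~e)) & (b & c)))

  ~e = 10101010101010101010101010101010
  ~b = 11111111000000001111111100000000
  (~b & a) = 00000000000000001111111100000000
  (~e | (~b & a)) = 10101010101010101111111110101010
  ~a = 11111111111111110000000000000000
  (~b & ~e) = 10101010000000001010101000000000
  (~a | (~b & ~e)) = 11111111111111111010101000000000
  (b & c) = 00000000000011110000000000001111
  ((~a | (~b & ~e)) & (b & c)) = 00000000000011110000000000000000
  ((~e | (~b & a)) | ((~a | (~b & ~e)) & (b & c))) = 10101010101011111111111110101010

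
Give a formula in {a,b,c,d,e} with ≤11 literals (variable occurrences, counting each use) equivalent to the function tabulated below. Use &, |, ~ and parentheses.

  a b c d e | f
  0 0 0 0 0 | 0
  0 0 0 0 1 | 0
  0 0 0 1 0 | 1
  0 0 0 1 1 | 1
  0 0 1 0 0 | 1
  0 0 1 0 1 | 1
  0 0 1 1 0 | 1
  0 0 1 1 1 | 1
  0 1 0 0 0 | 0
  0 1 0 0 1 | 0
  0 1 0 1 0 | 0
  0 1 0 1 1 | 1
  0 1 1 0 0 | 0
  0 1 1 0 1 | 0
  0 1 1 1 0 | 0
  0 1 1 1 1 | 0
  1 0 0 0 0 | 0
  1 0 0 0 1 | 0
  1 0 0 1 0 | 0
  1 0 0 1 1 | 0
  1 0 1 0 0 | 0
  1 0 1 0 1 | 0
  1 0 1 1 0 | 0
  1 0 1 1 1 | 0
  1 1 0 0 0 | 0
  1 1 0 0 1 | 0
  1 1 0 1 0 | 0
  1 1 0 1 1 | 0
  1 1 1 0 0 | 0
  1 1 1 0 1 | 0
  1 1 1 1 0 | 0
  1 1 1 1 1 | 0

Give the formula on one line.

  (c | d) = 00111111001111110011111100111111
  (a & e) = 00000000000000000101010101010101
  ((c | d) | (a & e)) = 00111111001111110111111101111111
  ~c = 11110000111100001111000011110000
  (~c & e) = 01010000010100000101000001010000
  ~a = 11111111111111110000000000000000
  ~b = 11111111000000001111111100000000
  (~a & ~b) = 11111111000000000000000000000000
  ((~c & e) | (~a & ~b)) = 11111111010100000101000001010000
  (((c | d) | (a & e)) & ((~c & e) | (~a & ~b))) = 00111111000100000101000001010000
  ((((c | d) | (a & e)) & ((~c & e) | (~a & ~b))) & ~a) = 00111111000100000000000000000000

((((c | d) | (a & e)) & ((~c & e) | (~a & ~b))) & ~a)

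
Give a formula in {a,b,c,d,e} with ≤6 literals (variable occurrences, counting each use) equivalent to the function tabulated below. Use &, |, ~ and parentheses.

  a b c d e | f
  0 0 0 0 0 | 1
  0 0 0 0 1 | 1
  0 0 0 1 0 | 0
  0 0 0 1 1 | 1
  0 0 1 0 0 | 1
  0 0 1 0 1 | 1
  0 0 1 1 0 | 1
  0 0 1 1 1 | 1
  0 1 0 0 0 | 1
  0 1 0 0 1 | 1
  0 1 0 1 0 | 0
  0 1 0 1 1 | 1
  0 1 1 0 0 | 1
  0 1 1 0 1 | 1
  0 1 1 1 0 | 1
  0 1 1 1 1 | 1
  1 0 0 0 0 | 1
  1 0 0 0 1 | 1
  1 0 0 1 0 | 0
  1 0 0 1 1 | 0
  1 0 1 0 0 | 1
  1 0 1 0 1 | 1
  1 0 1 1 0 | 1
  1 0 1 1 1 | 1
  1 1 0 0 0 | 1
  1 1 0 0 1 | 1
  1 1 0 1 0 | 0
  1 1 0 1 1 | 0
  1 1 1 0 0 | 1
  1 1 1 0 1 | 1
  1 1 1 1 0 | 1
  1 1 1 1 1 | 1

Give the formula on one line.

  ~d = 11001100110011001100110011001100
  (c | ~d) = 11001111110011111100111111001111
  (c & b) = 00000000000011110000000000001111
  ((c & b) | e) = 01010101010111110101010101011111
  ~a = 11111111111111110000000000000000
  (((c & b) | e) & ~a) = 01010101010111110000000000000000
  ((c | ~d) | (((c & b) | e) & ~a)) = 11011111110111111100111111001111

((c | ~d) | (((c & b) | e) & ~a))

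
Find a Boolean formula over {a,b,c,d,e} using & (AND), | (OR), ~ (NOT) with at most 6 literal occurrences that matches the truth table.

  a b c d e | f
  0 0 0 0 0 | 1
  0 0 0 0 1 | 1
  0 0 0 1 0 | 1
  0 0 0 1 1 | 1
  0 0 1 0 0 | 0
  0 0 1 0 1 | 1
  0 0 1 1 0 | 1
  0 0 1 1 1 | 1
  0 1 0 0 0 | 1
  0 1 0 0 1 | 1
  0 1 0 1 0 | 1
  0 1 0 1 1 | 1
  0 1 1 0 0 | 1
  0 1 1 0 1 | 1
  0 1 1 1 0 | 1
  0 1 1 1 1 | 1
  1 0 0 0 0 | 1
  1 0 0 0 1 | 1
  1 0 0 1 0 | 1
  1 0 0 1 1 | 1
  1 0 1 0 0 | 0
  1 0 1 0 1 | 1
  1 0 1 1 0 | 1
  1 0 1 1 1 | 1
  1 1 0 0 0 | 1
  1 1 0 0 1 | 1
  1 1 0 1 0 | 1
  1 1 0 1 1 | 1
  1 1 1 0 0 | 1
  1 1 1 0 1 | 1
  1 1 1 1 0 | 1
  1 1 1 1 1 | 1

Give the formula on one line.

((b | (e | d)) | ~c)

  (e | d) = 01110111011101110111011101110111
  (b | (e | d)) = 01110111111111110111011111111111
  ~c = 11110000111100001111000011110000
  ((b | (e | d)) | ~c) = 11110111111111111111011111111111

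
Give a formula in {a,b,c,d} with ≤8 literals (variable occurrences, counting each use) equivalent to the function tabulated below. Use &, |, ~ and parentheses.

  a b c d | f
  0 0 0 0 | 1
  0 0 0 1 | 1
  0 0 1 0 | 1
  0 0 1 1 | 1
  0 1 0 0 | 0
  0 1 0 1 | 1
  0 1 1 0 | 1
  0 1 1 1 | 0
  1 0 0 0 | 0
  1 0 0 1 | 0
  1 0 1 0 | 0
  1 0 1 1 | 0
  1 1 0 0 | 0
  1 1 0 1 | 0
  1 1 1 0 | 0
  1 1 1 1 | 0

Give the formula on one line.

(~a & ((d & ~c) | (((a | c) & (a | ~d)) | ~b)))

  ~a = 1111111100000000
  ~c = 1100110011001100
  (d & ~c) = 0100010001000100
  (a | c) = 0011001111111111
  ~d = 1010101010101010
  (a | ~d) = 1010101011111111
  ((a | c) & (a | ~d)) = 0010001011111111
  ~b = 1111000011110000
  (((a | c) & (a | ~d)) | ~b) = 1111001011111111
  ((d & ~c) | (((a | c) & (a | ~d)) | ~b)) = 1111011011111111
  (~a & ((d & ~c) | (((a | c) & (a | ~d)) | ~b))) = 1111011000000000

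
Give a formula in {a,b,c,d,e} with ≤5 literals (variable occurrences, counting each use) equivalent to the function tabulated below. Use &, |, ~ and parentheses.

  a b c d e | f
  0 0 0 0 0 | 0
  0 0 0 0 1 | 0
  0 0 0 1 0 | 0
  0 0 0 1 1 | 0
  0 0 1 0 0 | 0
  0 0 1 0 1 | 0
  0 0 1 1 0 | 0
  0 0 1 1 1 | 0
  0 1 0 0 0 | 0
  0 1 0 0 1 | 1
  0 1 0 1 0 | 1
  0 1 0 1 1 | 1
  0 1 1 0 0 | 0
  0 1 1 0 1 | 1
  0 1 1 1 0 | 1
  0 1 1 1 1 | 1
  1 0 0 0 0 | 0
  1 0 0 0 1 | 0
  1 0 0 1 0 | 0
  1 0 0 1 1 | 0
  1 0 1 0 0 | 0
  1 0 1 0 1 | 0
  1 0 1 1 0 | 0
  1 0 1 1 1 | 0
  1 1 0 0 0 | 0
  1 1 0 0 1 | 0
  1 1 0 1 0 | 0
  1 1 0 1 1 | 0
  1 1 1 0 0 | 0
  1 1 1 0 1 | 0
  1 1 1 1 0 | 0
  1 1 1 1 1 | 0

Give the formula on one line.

  ~a = 11111111111111110000000000000000
  (~a & b) = 00000000111111110000000000000000
  (e | d) = 01110111011101110111011101110111
  ((~a & b) & (e | d)) = 00000000011101110000000000000000

((~a & b) & (e | d))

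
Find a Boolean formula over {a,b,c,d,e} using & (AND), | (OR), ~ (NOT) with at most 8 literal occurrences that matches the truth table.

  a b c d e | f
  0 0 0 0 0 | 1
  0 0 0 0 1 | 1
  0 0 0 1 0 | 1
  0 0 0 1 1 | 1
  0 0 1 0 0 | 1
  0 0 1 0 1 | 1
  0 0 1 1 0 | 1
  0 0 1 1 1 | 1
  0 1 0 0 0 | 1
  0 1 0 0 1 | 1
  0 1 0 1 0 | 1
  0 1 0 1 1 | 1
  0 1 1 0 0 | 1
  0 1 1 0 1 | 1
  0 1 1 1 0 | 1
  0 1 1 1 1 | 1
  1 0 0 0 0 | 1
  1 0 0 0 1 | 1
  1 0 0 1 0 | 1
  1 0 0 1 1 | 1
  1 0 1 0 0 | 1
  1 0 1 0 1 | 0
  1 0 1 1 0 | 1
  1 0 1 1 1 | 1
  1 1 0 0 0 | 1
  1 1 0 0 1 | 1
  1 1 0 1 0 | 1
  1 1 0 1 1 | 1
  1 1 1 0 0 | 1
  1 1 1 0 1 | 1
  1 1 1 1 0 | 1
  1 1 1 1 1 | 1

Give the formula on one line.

((~a | ((b | ~c) | d)) | ((~e | ~a) & ~b))

  ~a = 11111111111111110000000000000000
  ~c = 11110000111100001111000011110000
  (b | ~c) = 11110000111111111111000011111111
  ((b | ~c) | d) = 11110011111111111111001111111111
  (~a | ((b | ~c) | d)) = 11111111111111111111001111111111
  ~e = 10101010101010101010101010101010
  (~e | ~a) = 11111111111111111010101010101010
  ~b = 11111111000000001111111100000000
  ((~e | ~a) & ~b) = 11111111000000001010101000000000
  ((~a | ((b | ~c) | d)) | ((~e | ~a) & ~b)) = 11111111111111111111101111111111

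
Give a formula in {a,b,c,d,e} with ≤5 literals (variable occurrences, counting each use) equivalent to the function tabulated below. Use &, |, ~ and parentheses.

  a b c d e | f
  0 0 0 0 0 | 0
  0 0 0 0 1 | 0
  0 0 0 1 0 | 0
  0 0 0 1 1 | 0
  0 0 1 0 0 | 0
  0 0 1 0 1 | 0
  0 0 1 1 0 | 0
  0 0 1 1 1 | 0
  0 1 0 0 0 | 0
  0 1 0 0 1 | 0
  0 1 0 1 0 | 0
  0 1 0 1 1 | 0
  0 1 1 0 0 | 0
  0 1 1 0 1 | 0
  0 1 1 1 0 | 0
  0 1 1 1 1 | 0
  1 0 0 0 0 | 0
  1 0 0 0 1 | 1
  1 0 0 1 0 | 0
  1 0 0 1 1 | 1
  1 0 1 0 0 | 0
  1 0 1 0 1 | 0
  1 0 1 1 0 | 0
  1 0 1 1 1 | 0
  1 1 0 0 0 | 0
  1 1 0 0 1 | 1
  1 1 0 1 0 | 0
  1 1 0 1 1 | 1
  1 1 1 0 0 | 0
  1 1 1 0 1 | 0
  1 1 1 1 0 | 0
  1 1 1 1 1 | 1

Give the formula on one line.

((a & e) & (~c | (b & d)))

  (a & e) = 00000000000000000101010101010101
  ~c = 11110000111100001111000011110000
  (b & d) = 00000000001100110000000000110011
  (~c | (b & d)) = 11110000111100111111000011110011
  ((a & e) & (~c | (b & d))) = 00000000000000000101000001010001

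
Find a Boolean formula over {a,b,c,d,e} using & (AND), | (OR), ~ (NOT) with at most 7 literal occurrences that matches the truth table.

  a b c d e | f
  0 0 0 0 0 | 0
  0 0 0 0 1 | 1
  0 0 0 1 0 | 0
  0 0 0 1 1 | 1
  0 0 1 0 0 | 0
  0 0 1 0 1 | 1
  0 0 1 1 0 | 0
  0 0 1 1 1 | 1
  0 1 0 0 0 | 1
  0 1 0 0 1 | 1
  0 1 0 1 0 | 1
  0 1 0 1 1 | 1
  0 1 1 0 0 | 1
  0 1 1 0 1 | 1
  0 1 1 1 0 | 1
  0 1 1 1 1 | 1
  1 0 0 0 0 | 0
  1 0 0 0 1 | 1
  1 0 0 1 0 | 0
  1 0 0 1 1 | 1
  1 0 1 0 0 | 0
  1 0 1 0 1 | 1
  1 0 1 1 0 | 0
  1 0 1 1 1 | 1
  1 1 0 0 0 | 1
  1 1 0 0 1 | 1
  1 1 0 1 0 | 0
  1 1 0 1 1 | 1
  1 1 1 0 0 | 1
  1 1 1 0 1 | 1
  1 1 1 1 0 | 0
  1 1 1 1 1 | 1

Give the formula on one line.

  ~a = 11111111111111110000000000000000
  ~d = 11001100110011001100110011001100
  (~a | ~d) = 11111111111111111100110011001100
  (b & (~a | ~d)) = 00000000111111110000000011001100
  (e | (b & (~a | ~d))) = 01010101111111110101010111011101

(e | (b & (~a | ~d)))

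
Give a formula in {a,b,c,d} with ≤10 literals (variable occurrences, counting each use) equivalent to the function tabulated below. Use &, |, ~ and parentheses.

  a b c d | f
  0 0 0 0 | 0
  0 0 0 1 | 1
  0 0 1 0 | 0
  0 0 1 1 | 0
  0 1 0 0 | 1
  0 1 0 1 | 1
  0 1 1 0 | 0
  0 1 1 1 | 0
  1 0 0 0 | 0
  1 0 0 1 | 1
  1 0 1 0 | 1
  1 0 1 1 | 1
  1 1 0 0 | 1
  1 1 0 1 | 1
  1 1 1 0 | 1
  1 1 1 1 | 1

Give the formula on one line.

  ~c = 1100110011001100
  (a | ~c) = 1100110011111111
  (b | d) = 0101111101011111
  ((a | ~c) & (b | d)) = 0100110001011111
  (~c & a) = 0000000011001100
  ((~c & a) & d) = 0000000001000100
  (c | ((~c & a) & d)) = 0011001101110111
  ((c | ((~c & a) & d)) & a) = 0000000001110111
  (((a | ~c) & (b | d)) | ((c | ((~c & a) & d)) & a)) = 0100110001111111

(((a | ~c) & (b | d)) | ((c | ((~c & a) & d)) & a))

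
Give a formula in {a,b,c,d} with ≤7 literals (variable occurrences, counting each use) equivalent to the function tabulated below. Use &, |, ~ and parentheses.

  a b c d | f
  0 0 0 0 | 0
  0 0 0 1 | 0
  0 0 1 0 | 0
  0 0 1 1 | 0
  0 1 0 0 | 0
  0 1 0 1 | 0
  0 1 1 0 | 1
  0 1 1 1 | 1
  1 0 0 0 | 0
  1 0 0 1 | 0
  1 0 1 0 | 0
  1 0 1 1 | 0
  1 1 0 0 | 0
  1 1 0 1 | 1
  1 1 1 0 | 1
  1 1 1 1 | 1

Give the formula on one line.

  (d & a) = 0000000001010101
  ((d & a) | c) = 0011001101110111
  (b & ((d & a) | c)) = 0000001100000111

(b & ((d & a) | c))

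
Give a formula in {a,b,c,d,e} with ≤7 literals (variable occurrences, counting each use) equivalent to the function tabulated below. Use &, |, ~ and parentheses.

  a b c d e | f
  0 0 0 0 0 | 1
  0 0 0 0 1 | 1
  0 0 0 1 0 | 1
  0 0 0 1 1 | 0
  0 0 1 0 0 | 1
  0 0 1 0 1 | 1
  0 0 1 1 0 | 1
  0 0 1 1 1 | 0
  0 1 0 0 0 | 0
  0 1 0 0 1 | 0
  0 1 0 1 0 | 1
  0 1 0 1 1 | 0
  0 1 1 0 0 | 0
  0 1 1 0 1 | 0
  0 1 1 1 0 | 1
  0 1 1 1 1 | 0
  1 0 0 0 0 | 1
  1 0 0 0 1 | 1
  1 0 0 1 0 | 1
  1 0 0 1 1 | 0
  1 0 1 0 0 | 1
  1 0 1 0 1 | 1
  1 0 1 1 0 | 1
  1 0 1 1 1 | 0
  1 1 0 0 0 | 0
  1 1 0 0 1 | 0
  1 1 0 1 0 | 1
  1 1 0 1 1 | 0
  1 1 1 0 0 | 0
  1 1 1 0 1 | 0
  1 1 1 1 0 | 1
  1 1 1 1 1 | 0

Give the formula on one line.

((~d | ~e) & (d | ~b))

  ~d = 11001100110011001100110011001100
  ~e = 10101010101010101010101010101010
  (~d | ~e) = 11101110111011101110111011101110
  ~b = 11111111000000001111111100000000
  (d | ~b) = 11111111001100111111111100110011
  ((~d | ~e) & (d | ~b)) = 11101110001000101110111000100010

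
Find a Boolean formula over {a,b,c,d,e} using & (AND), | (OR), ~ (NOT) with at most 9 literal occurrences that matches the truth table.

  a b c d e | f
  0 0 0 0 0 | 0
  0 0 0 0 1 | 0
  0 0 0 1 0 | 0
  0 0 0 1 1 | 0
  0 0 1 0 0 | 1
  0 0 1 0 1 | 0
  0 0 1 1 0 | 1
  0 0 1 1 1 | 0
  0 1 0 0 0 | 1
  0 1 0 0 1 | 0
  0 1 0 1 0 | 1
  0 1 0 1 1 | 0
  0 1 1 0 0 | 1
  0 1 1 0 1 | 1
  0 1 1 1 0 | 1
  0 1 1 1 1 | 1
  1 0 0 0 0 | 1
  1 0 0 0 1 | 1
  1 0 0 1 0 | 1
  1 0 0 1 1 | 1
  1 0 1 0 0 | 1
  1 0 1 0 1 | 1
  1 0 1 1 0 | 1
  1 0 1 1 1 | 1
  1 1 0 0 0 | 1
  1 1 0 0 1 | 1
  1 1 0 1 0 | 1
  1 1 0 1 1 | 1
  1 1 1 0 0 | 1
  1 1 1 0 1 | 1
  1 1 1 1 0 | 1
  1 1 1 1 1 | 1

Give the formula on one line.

  ~e = 10101010101010101010101010101010
  (b | ~e) = 10101010111111111010101011111111
  ((b | ~e) & c) = 00001010000011110000101000001111
  (((b | ~e) & c) | a) = 00001010000011111111111111111111
  (~e & b) = 00000000101010100000000010101010
  ((((b | ~e) & c) | a) | (~e & b)) = 00001010101011111111111111111111

((((b | ~e) & c) | a) | (~e & b))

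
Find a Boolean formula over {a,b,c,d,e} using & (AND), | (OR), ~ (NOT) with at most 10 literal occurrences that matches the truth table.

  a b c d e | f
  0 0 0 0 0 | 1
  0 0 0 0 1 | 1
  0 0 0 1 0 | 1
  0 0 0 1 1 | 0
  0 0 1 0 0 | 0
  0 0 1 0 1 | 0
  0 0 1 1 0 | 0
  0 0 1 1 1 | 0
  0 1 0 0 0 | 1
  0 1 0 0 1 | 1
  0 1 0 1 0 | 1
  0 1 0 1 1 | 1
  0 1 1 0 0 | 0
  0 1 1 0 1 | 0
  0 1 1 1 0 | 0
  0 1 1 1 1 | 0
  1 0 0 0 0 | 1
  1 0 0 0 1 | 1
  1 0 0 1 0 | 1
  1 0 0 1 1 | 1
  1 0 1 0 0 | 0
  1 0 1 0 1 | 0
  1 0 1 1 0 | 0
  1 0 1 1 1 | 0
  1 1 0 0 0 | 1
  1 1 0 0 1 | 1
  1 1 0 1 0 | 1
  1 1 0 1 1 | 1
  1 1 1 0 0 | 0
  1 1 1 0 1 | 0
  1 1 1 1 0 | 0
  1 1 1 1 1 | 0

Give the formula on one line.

  ~c = 11110000111100001111000011110000
  ~e = 10101010101010101010101010101010
  ~d = 11001100110011001100110011001100
  (~e | ~d) = 11101110111011101110111011101110
  (b | ~d) = 11001100111111111100110011111111
  ~b = 11111111000000001111111100000000
  (e & ~b) = 01010101000000000101010100000000
  ((e & ~b) & a) = 00000000000000000101010100000000
  (((e & ~b) & a) | c) = 00001111000011110101111100001111
  ((b | ~d) | (((e & ~b) & a) | c)) = 11001111111111111101111111111111
  ((~e | ~d) | ((b | ~d) | (((e & ~b) & a) | c))) = 11101111111111111111111111111111
  (~c & ((~e | ~d) | ((b | ~d) | (((e & ~b) & a) | c)))) = 11100000111100001111000011110000

(~c & ((~e | ~d) | ((b | ~d) | (((e & ~b) & a) | c))))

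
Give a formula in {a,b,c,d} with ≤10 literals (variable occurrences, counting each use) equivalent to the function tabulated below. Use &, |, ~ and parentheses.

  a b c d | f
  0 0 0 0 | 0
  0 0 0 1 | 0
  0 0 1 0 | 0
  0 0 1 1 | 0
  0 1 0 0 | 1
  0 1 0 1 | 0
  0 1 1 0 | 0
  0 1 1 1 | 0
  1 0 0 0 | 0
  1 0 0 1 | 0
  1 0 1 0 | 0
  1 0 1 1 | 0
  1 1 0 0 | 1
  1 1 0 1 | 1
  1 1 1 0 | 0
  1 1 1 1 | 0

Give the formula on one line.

((~c & (~d | (d & a))) & ((~b & c) | ((~c | a) & b)))

  ~c = 1100110011001100
  ~d = 1010101010101010
  (d & a) = 0000000001010101
  (~d | (d & a)) = 1010101011111111
  (~c & (~d | (d & a))) = 1000100011001100
  ~b = 1111000011110000
  (~b & c) = 0011000000110000
  (~c | a) = 1100110011111111
  ((~c | a) & b) = 0000110000001111
  ((~b & c) | ((~c | a) & b)) = 0011110000111111
  ((~c & (~d | (d & a))) & ((~b & c) | ((~c | a) & b))) = 0000100000001100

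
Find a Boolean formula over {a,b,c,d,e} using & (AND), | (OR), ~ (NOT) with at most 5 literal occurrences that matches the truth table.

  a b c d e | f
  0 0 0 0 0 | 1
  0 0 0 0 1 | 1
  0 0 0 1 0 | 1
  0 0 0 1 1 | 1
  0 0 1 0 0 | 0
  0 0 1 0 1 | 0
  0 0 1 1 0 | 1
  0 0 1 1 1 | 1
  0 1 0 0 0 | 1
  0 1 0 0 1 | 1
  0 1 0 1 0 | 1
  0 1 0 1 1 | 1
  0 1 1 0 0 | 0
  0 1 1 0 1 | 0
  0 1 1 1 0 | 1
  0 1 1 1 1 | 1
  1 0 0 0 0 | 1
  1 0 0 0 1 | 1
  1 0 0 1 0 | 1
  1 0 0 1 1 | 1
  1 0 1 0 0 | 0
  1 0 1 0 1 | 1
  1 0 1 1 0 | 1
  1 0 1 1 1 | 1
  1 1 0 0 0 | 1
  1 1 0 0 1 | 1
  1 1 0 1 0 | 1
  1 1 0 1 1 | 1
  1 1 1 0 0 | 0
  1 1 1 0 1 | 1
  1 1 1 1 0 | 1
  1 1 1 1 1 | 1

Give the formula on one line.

((~c | (a & e)) | d)

  ~c = 11110000111100001111000011110000
  (a & e) = 00000000000000000101010101010101
  (~c | (a & e)) = 11110000111100001111010111110101
  ((~c | (a & e)) | d) = 11110011111100111111011111110111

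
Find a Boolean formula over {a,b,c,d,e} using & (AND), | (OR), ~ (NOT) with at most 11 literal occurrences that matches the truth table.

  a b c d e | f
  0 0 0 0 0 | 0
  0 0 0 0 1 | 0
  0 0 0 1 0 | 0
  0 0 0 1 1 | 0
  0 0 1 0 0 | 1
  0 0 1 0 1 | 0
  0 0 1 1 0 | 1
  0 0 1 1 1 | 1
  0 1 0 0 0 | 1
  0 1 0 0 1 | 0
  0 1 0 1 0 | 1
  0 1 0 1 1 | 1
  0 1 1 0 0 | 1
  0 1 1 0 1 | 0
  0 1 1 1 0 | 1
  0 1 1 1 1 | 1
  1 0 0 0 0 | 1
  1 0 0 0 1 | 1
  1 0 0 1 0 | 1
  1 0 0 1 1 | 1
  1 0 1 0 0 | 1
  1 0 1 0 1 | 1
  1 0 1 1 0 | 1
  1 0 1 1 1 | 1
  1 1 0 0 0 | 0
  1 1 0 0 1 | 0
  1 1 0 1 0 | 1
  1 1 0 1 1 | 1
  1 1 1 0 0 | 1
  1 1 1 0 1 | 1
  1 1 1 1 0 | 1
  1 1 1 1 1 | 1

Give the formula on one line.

((((d | c) | ~a) | ~b) & (((b | c) & (d | ~e)) | a))

  (d | c) = 00111111001111110011111100111111
  ~a = 11111111111111110000000000000000
  ((d | c) | ~a) = 11111111111111110011111100111111
  ~b = 11111111000000001111111100000000
  (((d | c) | ~a) | ~b) = 11111111111111111111111100111111
  (b | c) = 00001111111111110000111111111111
  ~e = 10101010101010101010101010101010
  (d | ~e) = 10111011101110111011101110111011
  ((b | c) & (d | ~e)) = 00001011101110110000101110111011
  (((b | c) & (d | ~e)) | a) = 00001011101110111111111111111111
  ((((d | c) | ~a) | ~b) & (((b | c) & (d | ~e)) | a)) = 00001011101110111111111100111111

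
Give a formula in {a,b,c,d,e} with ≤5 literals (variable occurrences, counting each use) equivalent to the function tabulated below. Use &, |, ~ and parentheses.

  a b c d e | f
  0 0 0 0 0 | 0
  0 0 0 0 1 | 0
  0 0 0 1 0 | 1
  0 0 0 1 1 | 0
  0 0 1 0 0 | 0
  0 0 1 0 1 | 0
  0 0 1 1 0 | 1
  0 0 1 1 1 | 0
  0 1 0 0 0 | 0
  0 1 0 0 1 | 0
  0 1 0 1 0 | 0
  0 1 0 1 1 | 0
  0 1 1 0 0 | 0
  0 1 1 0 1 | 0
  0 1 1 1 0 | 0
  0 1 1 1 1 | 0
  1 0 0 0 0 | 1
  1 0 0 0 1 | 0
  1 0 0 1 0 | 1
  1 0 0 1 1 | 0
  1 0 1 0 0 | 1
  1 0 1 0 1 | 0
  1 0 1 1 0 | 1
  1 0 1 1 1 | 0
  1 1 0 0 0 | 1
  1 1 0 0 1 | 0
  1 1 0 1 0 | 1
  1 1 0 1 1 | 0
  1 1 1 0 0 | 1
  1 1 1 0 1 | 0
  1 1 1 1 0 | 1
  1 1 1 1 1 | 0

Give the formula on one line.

(~e & ((~b & d) | a))

  ~e = 10101010101010101010101010101010
  ~b = 11111111000000001111111100000000
  (~b & d) = 00110011000000000011001100000000
  ((~b & d) | a) = 00110011000000001111111111111111
  (~e & ((~b & d) | a)) = 00100010000000001010101010101010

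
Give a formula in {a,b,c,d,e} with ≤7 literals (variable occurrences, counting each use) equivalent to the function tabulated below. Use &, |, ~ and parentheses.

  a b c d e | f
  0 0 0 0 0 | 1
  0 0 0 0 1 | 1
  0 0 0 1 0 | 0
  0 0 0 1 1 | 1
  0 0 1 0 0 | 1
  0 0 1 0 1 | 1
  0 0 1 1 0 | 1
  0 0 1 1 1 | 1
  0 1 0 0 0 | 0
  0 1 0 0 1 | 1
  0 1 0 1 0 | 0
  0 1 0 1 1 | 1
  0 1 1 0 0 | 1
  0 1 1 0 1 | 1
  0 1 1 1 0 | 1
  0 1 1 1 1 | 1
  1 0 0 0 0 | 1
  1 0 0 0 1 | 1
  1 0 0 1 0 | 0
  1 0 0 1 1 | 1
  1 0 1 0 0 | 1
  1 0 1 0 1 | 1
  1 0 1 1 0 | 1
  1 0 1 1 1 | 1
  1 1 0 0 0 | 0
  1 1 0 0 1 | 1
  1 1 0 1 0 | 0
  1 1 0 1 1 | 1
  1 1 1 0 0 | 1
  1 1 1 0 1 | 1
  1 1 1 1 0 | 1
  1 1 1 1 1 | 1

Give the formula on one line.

((e | ((b | ~d) & ~b)) | c)

  ~d = 11001100110011001100110011001100
  (b | ~d) = 11001100111111111100110011111111
  ~b = 11111111000000001111111100000000
  ((b | ~d) & ~b) = 11001100000000001100110000000000
  (e | ((b | ~d) & ~b)) = 11011101010101011101110101010101
  ((e | ((b | ~d) & ~b)) | c) = 11011111010111111101111101011111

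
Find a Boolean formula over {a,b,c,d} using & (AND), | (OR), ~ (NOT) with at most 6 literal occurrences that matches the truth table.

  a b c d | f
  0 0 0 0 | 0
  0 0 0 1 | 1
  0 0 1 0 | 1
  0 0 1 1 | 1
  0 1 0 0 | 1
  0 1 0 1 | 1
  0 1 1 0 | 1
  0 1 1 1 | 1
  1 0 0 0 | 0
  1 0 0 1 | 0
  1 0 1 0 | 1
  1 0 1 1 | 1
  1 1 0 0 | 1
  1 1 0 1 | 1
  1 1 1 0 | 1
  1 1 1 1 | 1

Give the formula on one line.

((c | b) | (~a & (c | d)))

  (c | b) = 0011111100111111
  ~a = 1111111100000000
  (c | d) = 0111011101110111
  (~a & (c | d)) = 0111011100000000
  ((c | b) | (~a & (c | d))) = 0111111100111111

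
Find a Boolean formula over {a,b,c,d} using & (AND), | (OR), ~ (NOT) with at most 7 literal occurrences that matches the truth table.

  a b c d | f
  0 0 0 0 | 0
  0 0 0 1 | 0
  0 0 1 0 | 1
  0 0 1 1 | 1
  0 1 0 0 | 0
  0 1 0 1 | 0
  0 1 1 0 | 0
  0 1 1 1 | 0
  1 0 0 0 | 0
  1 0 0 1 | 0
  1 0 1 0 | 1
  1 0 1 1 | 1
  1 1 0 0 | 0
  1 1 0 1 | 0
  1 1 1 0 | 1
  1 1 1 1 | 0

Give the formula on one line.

  (c & b) = 0000001100000011
  ~d = 1010101010101010
  ~c = 1100110011001100
  (~c | a) = 1100110011111111
  (~d & (~c | a)) = 1000100010101010
  ((c & b) & (~d & (~c | a))) = 0000000000000010
  ~b = 1111000011110000
  (c & ~b) = 0011000000110000
  (((c & b) & (~d & (~c | a))) | (c & ~b)) = 0011000000110010

(((c & b) & (~d & (~c | a))) | (c & ~b))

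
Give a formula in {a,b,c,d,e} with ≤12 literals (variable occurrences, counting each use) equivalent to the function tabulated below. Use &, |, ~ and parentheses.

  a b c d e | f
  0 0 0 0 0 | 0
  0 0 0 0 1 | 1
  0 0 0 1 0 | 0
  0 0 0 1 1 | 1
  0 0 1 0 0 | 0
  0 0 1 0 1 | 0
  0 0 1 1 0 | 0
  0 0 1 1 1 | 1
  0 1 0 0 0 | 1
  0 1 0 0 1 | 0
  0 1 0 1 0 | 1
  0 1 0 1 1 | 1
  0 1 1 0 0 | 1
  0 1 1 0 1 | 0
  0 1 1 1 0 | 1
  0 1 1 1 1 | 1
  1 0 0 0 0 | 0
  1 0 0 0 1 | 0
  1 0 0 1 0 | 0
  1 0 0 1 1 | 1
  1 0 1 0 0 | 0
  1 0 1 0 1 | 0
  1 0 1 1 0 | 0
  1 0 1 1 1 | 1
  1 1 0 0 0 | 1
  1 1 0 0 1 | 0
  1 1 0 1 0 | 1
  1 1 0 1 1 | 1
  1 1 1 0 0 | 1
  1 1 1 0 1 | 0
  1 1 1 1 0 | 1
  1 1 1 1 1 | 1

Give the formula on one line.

((b & (d | ~e)) | (e & (d | (((~b & ~c) & e) & ~a))))

  ~e = 10101010101010101010101010101010
  (d | ~e) = 10111011101110111011101110111011
  (b & (d | ~e)) = 00000000101110110000000010111011
  ~b = 11111111000000001111111100000000
  ~c = 11110000111100001111000011110000
  (~b & ~c) = 11110000000000001111000000000000
  ((~b & ~c) & e) = 01010000000000000101000000000000
  ~a = 11111111111111110000000000000000
  (((~b & ~c) & e) & ~a) = 01010000000000000000000000000000
  (d | (((~b & ~c) & e) & ~a)) = 01110011001100110011001100110011
  (e & (d | (((~b & ~c) & e) & ~a))) = 01010001000100010001000100010001
  ((b & (d | ~e)) | (e & (d | (((~b & ~c) & e) & ~a)))) = 01010001101110110001000110111011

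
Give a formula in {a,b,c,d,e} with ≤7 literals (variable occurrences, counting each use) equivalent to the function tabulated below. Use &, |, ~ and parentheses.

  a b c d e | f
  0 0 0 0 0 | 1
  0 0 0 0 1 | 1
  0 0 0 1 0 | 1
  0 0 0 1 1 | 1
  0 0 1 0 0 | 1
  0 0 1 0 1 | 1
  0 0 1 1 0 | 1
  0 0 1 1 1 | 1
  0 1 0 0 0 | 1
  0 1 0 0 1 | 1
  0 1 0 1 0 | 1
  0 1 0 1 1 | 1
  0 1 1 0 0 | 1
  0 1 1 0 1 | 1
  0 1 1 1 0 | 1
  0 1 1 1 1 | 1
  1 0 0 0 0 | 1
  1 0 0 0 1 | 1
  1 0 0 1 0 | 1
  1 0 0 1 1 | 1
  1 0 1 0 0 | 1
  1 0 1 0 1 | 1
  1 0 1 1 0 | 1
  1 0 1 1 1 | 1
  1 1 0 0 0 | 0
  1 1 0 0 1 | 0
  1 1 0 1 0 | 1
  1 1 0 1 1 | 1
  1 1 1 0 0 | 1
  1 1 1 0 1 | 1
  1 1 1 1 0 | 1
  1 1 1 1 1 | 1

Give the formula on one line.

  ~e = 10101010101010101010101010101010
  ~d = 11001100110011001100110011001100
  (~e | ~d) = 11101110111011101110111011101110
  (c & (~e | ~d)) = 00001110000011100000111000001110
  ~a = 11111111111111110000000000000000
  ~b = 11111111000000001111111100000000
  (~a | ~b) = 11111111111111111111111100000000
  ((c & (~e | ~d)) | (~a | ~b)) = 11111111111111111111111100001110
  (d | ((c & (~e | ~d)) | (~a | ~b))) = 11111111111111111111111100111111

(d | ((c & (~e | ~d)) | (~a | ~b)))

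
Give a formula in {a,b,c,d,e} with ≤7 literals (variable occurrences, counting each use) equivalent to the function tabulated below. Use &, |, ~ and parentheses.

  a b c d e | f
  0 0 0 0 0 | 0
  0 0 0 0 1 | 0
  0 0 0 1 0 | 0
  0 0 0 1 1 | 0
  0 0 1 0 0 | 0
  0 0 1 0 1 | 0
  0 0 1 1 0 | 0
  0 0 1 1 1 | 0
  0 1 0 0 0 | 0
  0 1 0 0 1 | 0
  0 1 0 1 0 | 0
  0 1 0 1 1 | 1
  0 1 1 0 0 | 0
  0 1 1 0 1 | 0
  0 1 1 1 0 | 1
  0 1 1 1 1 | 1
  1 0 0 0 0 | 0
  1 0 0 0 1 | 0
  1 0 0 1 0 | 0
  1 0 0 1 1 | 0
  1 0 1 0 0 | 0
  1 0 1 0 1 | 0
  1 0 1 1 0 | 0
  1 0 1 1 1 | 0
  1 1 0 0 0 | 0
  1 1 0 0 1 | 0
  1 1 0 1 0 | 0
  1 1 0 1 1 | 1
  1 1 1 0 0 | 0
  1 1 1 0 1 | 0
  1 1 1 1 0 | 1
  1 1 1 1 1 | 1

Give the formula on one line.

  (e | c) = 01011111010111110101111101011111
  (b & d) = 00000000001100110000000000110011
  ((e | c) & (b & d)) = 00000000000100110000000000010011

((e | c) & (b & d))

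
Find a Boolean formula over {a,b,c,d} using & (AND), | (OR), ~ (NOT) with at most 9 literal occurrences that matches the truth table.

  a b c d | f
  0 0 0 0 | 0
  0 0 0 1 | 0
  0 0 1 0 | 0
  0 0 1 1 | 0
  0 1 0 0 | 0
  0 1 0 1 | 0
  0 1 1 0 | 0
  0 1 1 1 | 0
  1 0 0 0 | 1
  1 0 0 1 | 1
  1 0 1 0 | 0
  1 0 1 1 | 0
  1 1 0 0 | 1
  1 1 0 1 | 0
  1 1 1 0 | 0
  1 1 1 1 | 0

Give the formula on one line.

((a & ((c & (b | a)) | ((~b | ~a) | (~a | ~d)))) & ~c)

  (b | a) = 0000111111111111
  (c & (b | a)) = 0000001100110011
  ~b = 1111000011110000
  ~a = 1111111100000000
  (~b | ~a) = 1111111111110000
  ~d = 1010101010101010
  (~a | ~d) = 1111111110101010
  ((~b | ~a) | (~a | ~d)) = 1111111111111010
  ((c & (b | a)) | ((~b | ~a) | (~a | ~d))) = 1111111111111011
  (a & ((c & (b | a)) | ((~b | ~a) | (~a | ~d)))) = 0000000011111011
  ~c = 1100110011001100
  ((a & ((c & (b | a)) | ((~b | ~a) | (~a | ~d)))) & ~c) = 0000000011001000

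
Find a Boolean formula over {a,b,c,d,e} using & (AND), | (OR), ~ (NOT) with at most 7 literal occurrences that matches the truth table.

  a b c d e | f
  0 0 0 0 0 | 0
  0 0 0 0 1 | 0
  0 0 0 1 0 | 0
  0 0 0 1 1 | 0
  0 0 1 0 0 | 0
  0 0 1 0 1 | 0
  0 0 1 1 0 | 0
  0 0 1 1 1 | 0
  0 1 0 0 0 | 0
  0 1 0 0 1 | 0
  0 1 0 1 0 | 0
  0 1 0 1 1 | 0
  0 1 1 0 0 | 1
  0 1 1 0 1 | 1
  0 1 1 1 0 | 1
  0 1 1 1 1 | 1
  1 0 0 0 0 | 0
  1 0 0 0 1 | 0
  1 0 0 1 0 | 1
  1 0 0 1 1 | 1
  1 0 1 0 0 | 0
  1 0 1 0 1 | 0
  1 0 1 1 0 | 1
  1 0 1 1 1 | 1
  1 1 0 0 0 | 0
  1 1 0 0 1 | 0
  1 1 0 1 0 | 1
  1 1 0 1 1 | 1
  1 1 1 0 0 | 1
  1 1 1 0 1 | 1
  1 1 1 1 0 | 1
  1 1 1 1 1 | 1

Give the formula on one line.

  (b & c) = 00000000000011110000000000001111
  (a & d) = 00000000000000000011001100110011
  ((b & c) | (a & d)) = 00000000000011110011001100111111

((b & c) | (a & d))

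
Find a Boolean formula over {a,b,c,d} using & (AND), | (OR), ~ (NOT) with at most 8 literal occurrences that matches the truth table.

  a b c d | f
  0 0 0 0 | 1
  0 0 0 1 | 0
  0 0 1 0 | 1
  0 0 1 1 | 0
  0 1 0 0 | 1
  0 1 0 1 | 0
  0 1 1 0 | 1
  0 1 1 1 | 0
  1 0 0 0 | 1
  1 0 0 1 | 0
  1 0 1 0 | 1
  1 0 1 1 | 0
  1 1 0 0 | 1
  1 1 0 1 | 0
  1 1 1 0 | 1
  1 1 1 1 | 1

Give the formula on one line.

  ~a = 1111111100000000
  (c | ~a) = 1111111100110011
  ~c = 1100110011001100
  (~c | b) = 1100111111001111
  ((c | ~a) & (~c | b)) = 1100111100000011
  (((c | ~a) & (~c | b)) & a) = 0000000000000011
  ~d = 1010101010101010
  ((((c | ~a) & (~c | b)) & a) | ~d) = 1010101010101011

((((c | ~a) & (~c | b)) & a) | ~d)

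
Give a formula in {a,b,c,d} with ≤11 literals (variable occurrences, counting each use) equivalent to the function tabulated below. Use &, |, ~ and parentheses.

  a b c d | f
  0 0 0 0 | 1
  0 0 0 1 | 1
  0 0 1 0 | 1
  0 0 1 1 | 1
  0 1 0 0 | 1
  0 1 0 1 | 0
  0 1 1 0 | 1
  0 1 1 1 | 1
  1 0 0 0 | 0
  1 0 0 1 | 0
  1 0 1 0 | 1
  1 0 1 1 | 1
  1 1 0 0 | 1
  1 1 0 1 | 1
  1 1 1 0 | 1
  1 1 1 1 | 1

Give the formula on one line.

(((~d & b) | c) | ((~a | b) & (a | (~b & ~a))))

  ~d = 1010101010101010
  (~d & b) = 0000101000001010
  ((~d & b) | c) = 0011101100111011
  ~a = 1111111100000000
  (~a | b) = 1111111100001111
  ~b = 1111000011110000
  (~b & ~a) = 1111000000000000
  (a | (~b & ~a)) = 1111000011111111
  ((~a | b) & (a | (~b & ~a))) = 1111000000001111
  (((~d & b) | c) | ((~a | b) & (a | (~b & ~a)))) = 1111101100111111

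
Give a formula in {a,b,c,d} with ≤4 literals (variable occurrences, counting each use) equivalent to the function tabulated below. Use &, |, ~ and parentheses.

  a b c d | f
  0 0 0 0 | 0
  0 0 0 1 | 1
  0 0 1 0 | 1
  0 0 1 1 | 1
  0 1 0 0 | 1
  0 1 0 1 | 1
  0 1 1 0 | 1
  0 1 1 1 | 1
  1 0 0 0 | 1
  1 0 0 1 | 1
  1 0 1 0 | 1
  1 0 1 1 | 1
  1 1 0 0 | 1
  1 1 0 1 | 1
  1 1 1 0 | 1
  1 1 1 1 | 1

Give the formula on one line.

(c | (d | (a | b)))

  (a | b) = 0000111111111111
  (d | (a | b)) = 0101111111111111
  (c | (d | (a | b))) = 0111111111111111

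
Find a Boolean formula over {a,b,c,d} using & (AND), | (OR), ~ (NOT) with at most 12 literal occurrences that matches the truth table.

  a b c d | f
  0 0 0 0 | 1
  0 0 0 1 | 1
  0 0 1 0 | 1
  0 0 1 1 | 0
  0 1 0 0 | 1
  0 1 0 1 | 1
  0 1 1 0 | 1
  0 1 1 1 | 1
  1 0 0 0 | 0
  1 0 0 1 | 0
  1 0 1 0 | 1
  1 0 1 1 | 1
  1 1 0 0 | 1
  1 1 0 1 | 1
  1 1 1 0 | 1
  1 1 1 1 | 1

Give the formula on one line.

  ~d = 1010101010101010
  (c & ~d) = 0010001000100010
  (a | (c & ~d)) = 0010001011111111
  ~c = 1100110011001100
  (b | ~c) = 1100111111001111
  ((a | (c & ~d)) | (b | ~c)) = 1110111111111111
  (b & ~c) = 0000110000001100
  ~a = 1111111100000000
  (~a | c) = 1111111100110011
  ((b & ~c) | (~a | c)) = 1111111100111111
  (((a | (c & ~d)) | (b | ~c)) & ((b & ~c) | (~a | c))) = 1110111100111111

(((a | (c & ~d)) | (b | ~c)) & ((b & ~c) | (~a | c)))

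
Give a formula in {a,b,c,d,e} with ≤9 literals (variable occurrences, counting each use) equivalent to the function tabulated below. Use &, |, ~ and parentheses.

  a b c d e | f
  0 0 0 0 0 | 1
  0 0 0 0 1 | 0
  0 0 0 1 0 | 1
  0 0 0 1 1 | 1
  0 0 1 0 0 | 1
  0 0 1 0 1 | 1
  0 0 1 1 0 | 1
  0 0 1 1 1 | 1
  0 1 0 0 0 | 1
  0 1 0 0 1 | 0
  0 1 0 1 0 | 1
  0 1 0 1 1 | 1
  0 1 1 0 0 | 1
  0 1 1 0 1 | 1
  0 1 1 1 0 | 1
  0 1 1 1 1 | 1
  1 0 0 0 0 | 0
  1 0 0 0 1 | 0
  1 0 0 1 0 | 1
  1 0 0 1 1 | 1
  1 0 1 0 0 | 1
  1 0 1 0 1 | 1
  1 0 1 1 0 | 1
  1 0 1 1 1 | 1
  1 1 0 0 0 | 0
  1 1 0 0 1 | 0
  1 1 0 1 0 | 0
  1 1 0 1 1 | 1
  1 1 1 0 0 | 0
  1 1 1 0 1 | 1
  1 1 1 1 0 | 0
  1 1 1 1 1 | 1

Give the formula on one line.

((~a & (a | ~e)) | ((c | d) & (~a | (~b | e))))

  ~a = 11111111111111110000000000000000
  ~e = 10101010101010101010101010101010
  (a | ~e) = 10101010101010101111111111111111
  (~a & (a | ~e)) = 10101010101010100000000000000000
  (c | d) = 00111111001111110011111100111111
  ~b = 11111111000000001111111100000000
  (~b | e) = 11111111010101011111111101010101
  (~a | (~b | e)) = 11111111111111111111111101010101
  ((c | d) & (~a | (~b | e))) = 00111111001111110011111100010101
  ((~a & (a | ~e)) | ((c | d) & (~a | (~b | e)))) = 10111111101111110011111100010101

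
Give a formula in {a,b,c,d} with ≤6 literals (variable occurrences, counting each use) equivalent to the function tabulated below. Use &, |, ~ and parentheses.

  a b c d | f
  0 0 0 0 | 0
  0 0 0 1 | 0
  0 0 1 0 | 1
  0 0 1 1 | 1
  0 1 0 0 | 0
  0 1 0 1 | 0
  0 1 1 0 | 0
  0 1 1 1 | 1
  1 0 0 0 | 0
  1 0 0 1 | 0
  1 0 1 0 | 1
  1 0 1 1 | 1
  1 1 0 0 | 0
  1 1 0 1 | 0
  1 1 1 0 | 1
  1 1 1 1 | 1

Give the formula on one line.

  (a | d) = 0101010111111111
  ~b = 1111000011110000
  (d | ~b) = 1111010111110101
  ((a | d) | (d | ~b)) = 1111010111111111
  (((a | d) | (d | ~b)) & c) = 0011000100110011

(((a | d) | (d | ~b)) & c)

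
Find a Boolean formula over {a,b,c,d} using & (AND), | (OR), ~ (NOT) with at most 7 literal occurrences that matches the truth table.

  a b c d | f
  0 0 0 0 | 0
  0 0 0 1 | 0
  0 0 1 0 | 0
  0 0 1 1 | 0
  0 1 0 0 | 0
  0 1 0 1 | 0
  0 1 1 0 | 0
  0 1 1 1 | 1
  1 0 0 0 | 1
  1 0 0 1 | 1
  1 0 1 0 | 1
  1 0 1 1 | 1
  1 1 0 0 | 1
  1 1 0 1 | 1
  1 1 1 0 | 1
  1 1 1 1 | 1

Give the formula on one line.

  (c & b) = 0000001100000011
  ((c & b) & d) = 0000000100000001
  (((c & b) & d) | a) = 0000000111111111

(((c & b) & d) | a)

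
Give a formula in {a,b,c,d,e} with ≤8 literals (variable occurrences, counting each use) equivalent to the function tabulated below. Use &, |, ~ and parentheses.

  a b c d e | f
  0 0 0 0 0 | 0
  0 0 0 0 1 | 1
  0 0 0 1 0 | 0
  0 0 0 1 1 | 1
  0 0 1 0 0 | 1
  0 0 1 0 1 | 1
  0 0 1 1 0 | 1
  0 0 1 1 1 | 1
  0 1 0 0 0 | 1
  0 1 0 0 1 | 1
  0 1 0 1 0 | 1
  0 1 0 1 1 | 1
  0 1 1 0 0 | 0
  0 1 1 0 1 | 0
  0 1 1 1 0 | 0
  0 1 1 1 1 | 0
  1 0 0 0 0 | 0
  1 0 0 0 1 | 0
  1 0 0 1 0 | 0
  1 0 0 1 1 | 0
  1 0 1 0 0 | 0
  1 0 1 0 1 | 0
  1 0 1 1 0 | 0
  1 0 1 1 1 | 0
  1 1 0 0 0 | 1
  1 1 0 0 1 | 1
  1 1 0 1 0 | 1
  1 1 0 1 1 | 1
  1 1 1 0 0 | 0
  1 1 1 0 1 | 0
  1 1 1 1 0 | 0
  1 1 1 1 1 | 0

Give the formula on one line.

((~a | b) & ((~b | (~c & b)) & ((c | e) | b)))

  ~a = 11111111111111110000000000000000
  (~a | b) = 11111111111111110000000011111111
  ~b = 11111111000000001111111100000000
  ~c = 11110000111100001111000011110000
  (~c & b) = 00000000111100000000000011110000
  (~b | (~c & b)) = 11111111111100001111111111110000
  (c | e) = 01011111010111110101111101011111
  ((c | e) | b) = 01011111111111110101111111111111
  ((~b | (~c & b)) & ((c | e) | b)) = 01011111111100000101111111110000
  ((~a | b) & ((~b | (~c & b)) & ((c | e) | b))) = 01011111111100000000000011110000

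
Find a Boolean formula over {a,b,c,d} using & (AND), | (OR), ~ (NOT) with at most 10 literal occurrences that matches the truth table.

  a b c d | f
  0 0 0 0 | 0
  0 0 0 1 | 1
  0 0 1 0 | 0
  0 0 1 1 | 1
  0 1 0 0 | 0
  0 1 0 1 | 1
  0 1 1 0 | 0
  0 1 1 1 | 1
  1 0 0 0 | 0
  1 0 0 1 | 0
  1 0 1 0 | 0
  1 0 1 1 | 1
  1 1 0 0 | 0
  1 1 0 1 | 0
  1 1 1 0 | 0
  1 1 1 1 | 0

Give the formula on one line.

  ~c = 1100110011001100
  (a & ~c) = 0000000011001100
  ((a & ~c) | d) = 0101010111011101
  (((a & ~c) | d) & c) = 0001000100010001
  ~b = 1111000011110000
  (~b & c) = 0011000000110000
  ((((a & ~c) | d) & c) & (~b & c)) = 0001000000010000
  ~a = 1111111100000000
  (~a & d) = 0101010100000000
  (((((a & ~c) | d) & c) & (~b & c)) | (~a & d)) = 0101010100010000

(((((a & ~c) | d) & c) & (~b & c)) | (~a & d))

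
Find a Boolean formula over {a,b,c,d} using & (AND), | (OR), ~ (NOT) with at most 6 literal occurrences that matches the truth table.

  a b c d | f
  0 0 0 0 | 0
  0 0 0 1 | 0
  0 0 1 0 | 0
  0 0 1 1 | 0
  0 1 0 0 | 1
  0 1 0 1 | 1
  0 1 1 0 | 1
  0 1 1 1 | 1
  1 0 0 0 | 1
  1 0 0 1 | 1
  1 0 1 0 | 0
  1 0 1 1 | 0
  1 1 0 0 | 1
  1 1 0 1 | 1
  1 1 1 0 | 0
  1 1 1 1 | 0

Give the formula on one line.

  ~a = 1111111100000000
  (~a & b) = 0000111100000000
  (a | c) = 0011001111111111
  ~c = 1100110011001100
  ((a | c) & ~c) = 0000000011001100
  ((~a & b) | ((a | c) & ~c)) = 0000111111001100

((~a & b) | ((a | c) & ~c))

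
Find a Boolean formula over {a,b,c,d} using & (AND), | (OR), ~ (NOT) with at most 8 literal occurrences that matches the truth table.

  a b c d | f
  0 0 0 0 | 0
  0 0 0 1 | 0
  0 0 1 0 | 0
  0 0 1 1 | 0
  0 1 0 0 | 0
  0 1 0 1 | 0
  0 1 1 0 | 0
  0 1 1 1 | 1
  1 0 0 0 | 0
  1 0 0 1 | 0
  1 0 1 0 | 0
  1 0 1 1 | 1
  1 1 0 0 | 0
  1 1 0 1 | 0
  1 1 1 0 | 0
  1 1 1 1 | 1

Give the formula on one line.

  (b | a) = 0000111111111111
  ~c = 1100110011001100
  ((b | a) | ~c) = 1100111111111111
  (~c | d) = 1101110111011101
  ((~c | d) & c) = 0001000100010001
  (((b | a) | ~c) & ((~c | d) & c)) = 0000000100010001

(((b | a) | ~c) & ((~c | d) & c))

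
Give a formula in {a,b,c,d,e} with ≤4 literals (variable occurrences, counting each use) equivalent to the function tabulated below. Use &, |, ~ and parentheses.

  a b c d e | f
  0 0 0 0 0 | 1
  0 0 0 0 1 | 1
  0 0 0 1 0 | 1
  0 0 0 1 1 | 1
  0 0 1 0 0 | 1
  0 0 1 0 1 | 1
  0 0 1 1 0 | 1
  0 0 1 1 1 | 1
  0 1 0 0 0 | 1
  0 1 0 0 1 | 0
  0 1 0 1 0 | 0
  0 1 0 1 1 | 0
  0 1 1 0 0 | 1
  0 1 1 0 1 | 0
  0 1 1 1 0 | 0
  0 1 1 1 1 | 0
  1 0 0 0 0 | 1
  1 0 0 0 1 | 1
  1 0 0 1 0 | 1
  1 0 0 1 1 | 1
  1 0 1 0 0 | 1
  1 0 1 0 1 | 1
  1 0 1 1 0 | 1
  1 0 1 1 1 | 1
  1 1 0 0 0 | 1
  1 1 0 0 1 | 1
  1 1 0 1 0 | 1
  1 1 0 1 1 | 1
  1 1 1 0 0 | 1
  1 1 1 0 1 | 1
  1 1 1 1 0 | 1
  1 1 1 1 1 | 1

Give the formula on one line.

((~e & ~d) | (~b | a))

  ~e = 10101010101010101010101010101010
  ~d = 11001100110011001100110011001100
  (~e & ~d) = 10001000100010001000100010001000
  ~b = 11111111000000001111111100000000
  (~b | a) = 11111111000000001111111111111111
  ((~e & ~d) | (~b | a)) = 11111111100010001111111111111111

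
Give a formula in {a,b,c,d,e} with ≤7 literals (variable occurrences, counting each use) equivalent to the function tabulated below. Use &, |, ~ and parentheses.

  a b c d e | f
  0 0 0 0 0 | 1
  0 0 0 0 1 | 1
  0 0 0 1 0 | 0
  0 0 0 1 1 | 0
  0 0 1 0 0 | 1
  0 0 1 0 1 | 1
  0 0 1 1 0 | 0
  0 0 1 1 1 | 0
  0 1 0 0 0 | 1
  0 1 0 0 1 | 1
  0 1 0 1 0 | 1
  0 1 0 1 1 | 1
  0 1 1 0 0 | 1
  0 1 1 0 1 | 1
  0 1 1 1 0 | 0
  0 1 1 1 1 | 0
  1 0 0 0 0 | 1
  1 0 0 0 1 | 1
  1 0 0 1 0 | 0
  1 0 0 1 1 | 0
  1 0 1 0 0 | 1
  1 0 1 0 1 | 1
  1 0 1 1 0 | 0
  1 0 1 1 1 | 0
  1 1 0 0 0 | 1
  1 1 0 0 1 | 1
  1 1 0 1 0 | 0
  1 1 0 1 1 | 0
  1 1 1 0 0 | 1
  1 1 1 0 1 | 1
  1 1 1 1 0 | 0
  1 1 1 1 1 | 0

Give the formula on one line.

(~d | (((~a & ~c) & b) | ((b | c) & ~d)))

  ~d = 11001100110011001100110011001100
  ~a = 11111111111111110000000000000000
  ~c = 11110000111100001111000011110000
  (~a & ~c) = 11110000111100000000000000000000
  ((~a & ~c) & b) = 00000000111100000000000000000000
  (b | c) = 00001111111111110000111111111111
  ((b | c) & ~d) = 00001100110011000000110011001100
  (((~a & ~c) & b) | ((b | c) & ~d)) = 00001100111111000000110011001100
  (~d | (((~a & ~c) & b) | ((b | c) & ~d))) = 11001100111111001100110011001100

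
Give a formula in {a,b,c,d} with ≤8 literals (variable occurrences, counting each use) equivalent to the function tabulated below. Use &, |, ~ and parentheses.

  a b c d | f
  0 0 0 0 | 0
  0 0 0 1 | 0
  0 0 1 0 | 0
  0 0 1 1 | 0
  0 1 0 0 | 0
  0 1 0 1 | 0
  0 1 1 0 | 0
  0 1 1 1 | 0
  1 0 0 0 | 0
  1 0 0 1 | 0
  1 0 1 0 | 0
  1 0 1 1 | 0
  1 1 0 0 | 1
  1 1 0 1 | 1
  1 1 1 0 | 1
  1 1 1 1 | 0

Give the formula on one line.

(b & (a & ((a & ~d) | (~b | (~c | ~a)))))

  ~d = 1010101010101010
  (a & ~d) = 0000000010101010
  ~b = 1111000011110000
  ~c = 1100110011001100
  ~a = 1111111100000000
  (~c | ~a) = 1111111111001100
  (~b | (~c | ~a)) = 1111111111111100
  ((a & ~d) | (~b | (~c | ~a))) = 1111111111111110
  (a & ((a & ~d) | (~b | (~c | ~a)))) = 0000000011111110
  (b & (a & ((a & ~d) | (~b | (~c | ~a))))) = 0000000000001110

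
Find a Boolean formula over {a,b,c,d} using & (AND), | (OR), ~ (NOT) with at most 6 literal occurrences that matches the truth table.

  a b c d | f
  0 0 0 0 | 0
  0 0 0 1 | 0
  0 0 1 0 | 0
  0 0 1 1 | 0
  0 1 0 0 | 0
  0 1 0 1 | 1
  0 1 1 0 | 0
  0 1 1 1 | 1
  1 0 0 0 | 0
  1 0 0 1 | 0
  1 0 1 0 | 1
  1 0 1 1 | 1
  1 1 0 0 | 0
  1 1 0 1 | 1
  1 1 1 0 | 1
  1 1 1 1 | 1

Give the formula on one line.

  (a & c) = 0000000000110011
  (b & d) = 0000010100000101
  ((a & c) | (b & d)) = 0000010100110111

((a & c) | (b & d))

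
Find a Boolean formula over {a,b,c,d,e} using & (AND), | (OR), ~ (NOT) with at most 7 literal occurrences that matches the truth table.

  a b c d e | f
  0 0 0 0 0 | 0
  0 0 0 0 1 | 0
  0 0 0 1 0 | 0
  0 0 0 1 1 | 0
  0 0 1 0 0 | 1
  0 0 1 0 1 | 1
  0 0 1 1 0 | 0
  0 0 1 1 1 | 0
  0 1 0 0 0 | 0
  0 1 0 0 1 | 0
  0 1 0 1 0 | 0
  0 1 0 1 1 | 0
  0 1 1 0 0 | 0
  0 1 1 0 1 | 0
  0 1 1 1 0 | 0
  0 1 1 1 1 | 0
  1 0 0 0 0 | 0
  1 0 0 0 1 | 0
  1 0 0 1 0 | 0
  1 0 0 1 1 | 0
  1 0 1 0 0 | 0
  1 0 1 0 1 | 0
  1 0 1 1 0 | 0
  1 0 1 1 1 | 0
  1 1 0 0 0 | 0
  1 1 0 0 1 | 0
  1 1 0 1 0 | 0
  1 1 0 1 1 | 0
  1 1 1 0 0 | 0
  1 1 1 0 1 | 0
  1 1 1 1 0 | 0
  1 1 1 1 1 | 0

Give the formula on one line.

((~a & c) & (~d & ~b))

  ~a = 11111111111111110000000000000000
  (~a & c) = 00001111000011110000000000000000
  ~d = 11001100110011001100110011001100
  ~b = 11111111000000001111111100000000
  (~d & ~b) = 11001100000000001100110000000000
  ((~a & c) & (~d & ~b)) = 00001100000000000000000000000000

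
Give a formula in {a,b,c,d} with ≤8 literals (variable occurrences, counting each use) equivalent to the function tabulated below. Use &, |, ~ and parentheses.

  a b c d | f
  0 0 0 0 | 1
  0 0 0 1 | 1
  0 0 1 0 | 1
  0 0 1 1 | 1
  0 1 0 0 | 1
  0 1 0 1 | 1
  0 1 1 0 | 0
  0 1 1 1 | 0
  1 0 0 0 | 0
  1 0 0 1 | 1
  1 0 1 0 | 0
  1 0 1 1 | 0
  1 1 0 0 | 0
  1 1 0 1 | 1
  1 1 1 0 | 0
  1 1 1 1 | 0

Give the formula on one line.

((((a & c) | (d | ~a)) & ~c) | (~b & ~a))

  (a & c) = 0000000000110011
  ~a = 1111111100000000
  (d | ~a) = 1111111101010101
  ((a & c) | (d | ~a)) = 1111111101110111
  ~c = 1100110011001100
  (((a & c) | (d | ~a)) & ~c) = 1100110001000100
  ~b = 1111000011110000
  (~b & ~a) = 1111000000000000
  ((((a & c) | (d | ~a)) & ~c) | (~b & ~a)) = 1111110001000100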